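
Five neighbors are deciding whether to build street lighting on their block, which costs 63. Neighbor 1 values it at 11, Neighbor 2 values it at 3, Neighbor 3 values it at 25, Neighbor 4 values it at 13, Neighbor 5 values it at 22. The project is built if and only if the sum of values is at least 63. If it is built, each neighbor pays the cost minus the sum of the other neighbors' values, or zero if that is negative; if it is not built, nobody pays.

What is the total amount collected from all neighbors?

27

Total value 74 ≥ cost 63, so it is built.
Neighbor 1: others sum to 63; max(0, 63 - 63) = 0.
Neighbor 2: others sum to 71; max(0, 63 - 71) = 0.
Neighbor 3: others sum to 49; max(0, 63 - 49) = 14.
Neighbor 4: others sum to 61; max(0, 63 - 61) = 2.
Neighbor 5: others sum to 52; max(0, 63 - 52) = 11.
Total collected = 0 + 0 + 14 + 2 + 11 = 27.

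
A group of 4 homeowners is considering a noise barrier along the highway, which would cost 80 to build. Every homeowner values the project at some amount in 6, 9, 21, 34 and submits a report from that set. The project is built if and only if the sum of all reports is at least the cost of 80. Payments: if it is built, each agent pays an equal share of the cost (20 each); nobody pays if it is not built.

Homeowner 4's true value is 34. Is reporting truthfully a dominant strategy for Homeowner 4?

Yes

Check each profile of the others' reports and compare truth against every alternative report.
Others report (6, 6, 34): truth gives 14, best alternative gives 0.
Others report (6, 9, 34): truth gives 14, best alternative gives 0.
Others report (6, 21, 21): truth gives 14, best alternative gives 0.
Others report (6, 34, 6): truth gives 14, best alternative gives 0.
Others report (6, 34, 9): truth gives 14, best alternative gives 0.
Others report (9, 6, 34): truth gives 14, best alternative gives 0.
(Remaining 58 profiles checked similarly; truth is weakly best in each.)
In every case the truthful report is at least as good as any alternative, so it is a dominant strategy.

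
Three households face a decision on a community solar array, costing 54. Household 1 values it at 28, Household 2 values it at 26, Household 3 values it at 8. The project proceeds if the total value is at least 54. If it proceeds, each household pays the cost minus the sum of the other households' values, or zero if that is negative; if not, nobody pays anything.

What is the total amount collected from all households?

Total value 62 ≥ cost 54, so it is built.
Household 1: others sum to 34; max(0, 54 - 34) = 20.
Household 2: others sum to 36; max(0, 54 - 36) = 18.
Household 3: others sum to 54; max(0, 54 - 54) = 0.
Total collected = 20 + 18 + 0 = 38.

38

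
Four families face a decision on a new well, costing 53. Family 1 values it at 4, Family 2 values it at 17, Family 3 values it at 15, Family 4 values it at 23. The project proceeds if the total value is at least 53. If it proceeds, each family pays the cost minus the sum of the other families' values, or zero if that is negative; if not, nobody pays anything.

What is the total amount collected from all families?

Total value 59 ≥ cost 53, so it is built.
Family 1: others sum to 55; max(0, 53 - 55) = 0.
Family 2: others sum to 42; max(0, 53 - 42) = 11.
Family 3: others sum to 44; max(0, 53 - 44) = 9.
Family 4: others sum to 36; max(0, 53 - 36) = 17.
Total collected = 0 + 11 + 9 + 17 = 37.

37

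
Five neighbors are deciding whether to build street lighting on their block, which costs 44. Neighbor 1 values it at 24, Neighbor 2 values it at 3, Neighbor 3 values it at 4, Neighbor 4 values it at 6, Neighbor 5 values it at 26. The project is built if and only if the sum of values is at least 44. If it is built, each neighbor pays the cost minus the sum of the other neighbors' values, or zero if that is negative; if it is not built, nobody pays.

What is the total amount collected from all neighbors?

Total value 63 ≥ cost 44, so it is built.
Neighbor 1: others sum to 39; max(0, 44 - 39) = 5.
Neighbor 2: others sum to 60; max(0, 44 - 60) = 0.
Neighbor 3: others sum to 59; max(0, 44 - 59) = 0.
Neighbor 4: others sum to 57; max(0, 44 - 57) = 0.
Neighbor 5: others sum to 37; max(0, 44 - 37) = 7.
Total collected = 5 + 0 + 0 + 0 + 7 = 12.

12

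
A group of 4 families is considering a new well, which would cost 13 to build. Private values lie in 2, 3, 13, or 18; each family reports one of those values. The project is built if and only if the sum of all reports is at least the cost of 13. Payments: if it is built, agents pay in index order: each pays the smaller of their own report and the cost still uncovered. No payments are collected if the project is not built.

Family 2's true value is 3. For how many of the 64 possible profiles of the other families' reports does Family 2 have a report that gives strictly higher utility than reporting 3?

Others report (2, 2, 13): truth gives 0; report 2 gives 1 > 0. Violating.
Others report (2, 2, 18): truth gives 0; report 2 gives 1 > 0. Violating.
Others report (2, 3, 13): truth gives 0; report 2 gives 1 > 0. Violating.
Others report (2, 3, 18): truth gives 0; report 2 gives 1 > 0. Violating.
Others report (2, 2, 2): truth gives 0; no alternative beats it.
Others report (2, 2, 3): truth gives 0; no alternative beats it.
(Checking all 64 profiles: 24 have a profitable deviation, 40 do not.)

24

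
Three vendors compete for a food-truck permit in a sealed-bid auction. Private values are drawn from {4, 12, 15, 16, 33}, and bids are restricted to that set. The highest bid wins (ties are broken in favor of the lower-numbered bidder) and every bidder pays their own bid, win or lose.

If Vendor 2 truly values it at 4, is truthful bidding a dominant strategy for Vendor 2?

Yes

Check each profile of the others' bids and compare truth against every alternative bid.
Others bid (4, 16): truth gives -4, best alternative gives -12.
Others bid (4, 33): truth gives -4, best alternative gives -12.
Others bid (12, 16): truth gives -4, best alternative gives -12.
Others bid (12, 33): truth gives -4, best alternative gives -12.
Others bid (15, 4): truth gives -4, best alternative gives -12.
Others bid (15, 12): truth gives -4, best alternative gives -12.
(Remaining 19 profiles checked similarly; truth is weakly best in each.)
In every case the truthful bid is at least as good as any alternative, so it is a dominant strategy.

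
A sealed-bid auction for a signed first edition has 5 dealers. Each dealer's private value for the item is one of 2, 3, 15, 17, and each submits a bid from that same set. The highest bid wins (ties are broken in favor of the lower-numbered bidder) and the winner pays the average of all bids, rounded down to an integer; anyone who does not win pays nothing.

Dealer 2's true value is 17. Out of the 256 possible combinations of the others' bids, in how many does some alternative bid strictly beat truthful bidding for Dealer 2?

25

Others bid (2, 2, 2, 2): truth gives 12; bid 3 gives 15 > 12. Violating.
Others bid (2, 2, 2, 3): truth gives 12; bid 3 gives 15 > 12. Violating.
Others bid (2, 2, 3, 2): truth gives 12; bid 3 gives 15 > 12. Violating.
Others bid (2, 2, 3, 3): truth gives 12; bid 3 gives 15 > 12. Violating.
Others bid (2, 2, 2, 15): truth gives 10; no alternative beats it.
Others bid (2, 2, 2, 17): truth gives 9; no alternative beats it.
(Checking all 256 profiles: 25 have a profitable deviation, 231 do not.)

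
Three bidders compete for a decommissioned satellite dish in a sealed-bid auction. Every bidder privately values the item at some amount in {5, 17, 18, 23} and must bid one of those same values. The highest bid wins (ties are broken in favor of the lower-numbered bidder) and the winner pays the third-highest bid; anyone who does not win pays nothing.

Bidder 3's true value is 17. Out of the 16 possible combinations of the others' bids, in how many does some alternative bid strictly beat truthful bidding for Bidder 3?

Others bid (5, 17): truth gives 0; bid 18 gives 12 > 0. Violating.
Others bid (5, 18): truth gives 0; bid 23 gives 12 > 0. Violating.
Others bid (17, 5): truth gives 0; bid 18 gives 12 > 0. Violating.
Others bid (18, 5): truth gives 0; bid 23 gives 12 > 0. Violating.
Others bid (5, 5): truth gives 12; no alternative beats it.
Others bid (5, 23): truth gives 0; no alternative beats it.
(Checking all 16 profiles: 4 have a profitable deviation, 12 do not.)

4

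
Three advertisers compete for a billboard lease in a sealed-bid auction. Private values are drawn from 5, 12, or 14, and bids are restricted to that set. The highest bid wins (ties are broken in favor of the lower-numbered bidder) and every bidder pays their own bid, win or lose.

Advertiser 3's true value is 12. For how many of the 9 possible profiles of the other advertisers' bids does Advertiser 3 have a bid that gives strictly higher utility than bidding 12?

Others bid (5, 12): truth gives -12; bid 14 gives -2 > -12. Violating.
Others bid (5, 14): truth gives -12; bid 5 gives -5 > -12. Violating.
Others bid (12, 5): truth gives -12; bid 14 gives -2 > -12. Violating.
Others bid (12, 12): truth gives -12; bid 14 gives -2 > -12. Violating.
Others bid (5, 5): truth gives 0; no alternative beats it.
(Checking all 9 profiles: 8 have a profitable deviation, 1 does not.)

8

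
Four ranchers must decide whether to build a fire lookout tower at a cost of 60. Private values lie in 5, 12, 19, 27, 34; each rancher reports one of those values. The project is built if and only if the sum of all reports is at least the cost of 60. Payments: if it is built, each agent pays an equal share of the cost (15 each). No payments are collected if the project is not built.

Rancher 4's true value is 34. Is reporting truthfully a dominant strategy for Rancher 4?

Check each profile of the others' reports and compare truth against every alternative report.
Others report (5, 5, 19): truth gives 19, best alternative gives 0.
Others report (5, 12, 12): truth gives 19, best alternative gives 0.
Others report (5, 19, 5): truth gives 19, best alternative gives 0.
Others report (12, 5, 12): truth gives 19, best alternative gives 0.
Others report (12, 12, 5): truth gives 19, best alternative gives 0.
Others report (19, 5, 5): truth gives 19, best alternative gives 0.
(Remaining 119 profiles checked similarly; truth is weakly best in each.)
In every case the truthful report is at least as good as any alternative, so it is a dominant strategy.

Yes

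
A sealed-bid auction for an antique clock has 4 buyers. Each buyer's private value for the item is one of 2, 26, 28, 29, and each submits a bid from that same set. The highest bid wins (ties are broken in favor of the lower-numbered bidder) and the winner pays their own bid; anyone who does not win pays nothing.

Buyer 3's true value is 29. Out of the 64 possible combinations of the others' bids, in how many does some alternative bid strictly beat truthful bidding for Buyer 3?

12

Others bid (2, 2, 2): truth gives 0; bid 26 gives 3 > 0. Violating.
Others bid (2, 2, 26): truth gives 0; bid 26 gives 3 > 0. Violating.
Others bid (2, 2, 28): truth gives 0; bid 28 gives 1 > 0. Violating.
Others bid (2, 26, 2): truth gives 0; bid 28 gives 1 > 0. Violating.
Others bid (2, 2, 29): truth gives 0; no alternative beats it.
Others bid (2, 26, 29): truth gives 0; no alternative beats it.
(Checking all 64 profiles: 12 have a profitable deviation, 52 do not.)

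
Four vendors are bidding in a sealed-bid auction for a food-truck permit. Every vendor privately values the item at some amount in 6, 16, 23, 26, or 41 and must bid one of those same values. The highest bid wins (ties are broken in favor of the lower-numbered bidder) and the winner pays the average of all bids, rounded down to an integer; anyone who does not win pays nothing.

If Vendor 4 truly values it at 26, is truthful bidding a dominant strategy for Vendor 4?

Consider the case where Vendor 1 bids 6, Vendor 2 bids 6 and Vendor 3 bids 6.
Truthful bid 26: wins, pays 11, utility 26 - 11 = 15.
Bid 16 instead: wins, pays 8, utility 26 - 8 = 18.
Since 18 > 15, bidding 16 is strictly better here, so truthful bidding is not dominant.

No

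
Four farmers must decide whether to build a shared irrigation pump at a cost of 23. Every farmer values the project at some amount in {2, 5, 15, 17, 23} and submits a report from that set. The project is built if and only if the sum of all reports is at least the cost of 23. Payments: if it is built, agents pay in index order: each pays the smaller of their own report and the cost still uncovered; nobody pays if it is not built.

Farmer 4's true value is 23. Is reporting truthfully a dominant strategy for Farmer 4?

Yes

Check each profile of the others' reports and compare truth against every alternative report.
Others report (2, 2, 23): truth gives 23, best alternative gives 23.
Others report (2, 5, 17): truth gives 23, best alternative gives 23.
Others report (2, 5, 23): truth gives 23, best alternative gives 23.
Others report (2, 15, 15): truth gives 23, best alternative gives 23.
Others report (2, 15, 17): truth gives 23, best alternative gives 23.
Others report (2, 15, 23): truth gives 23, best alternative gives 23.
(Remaining 119 profiles checked similarly; truth is weakly best in each.)
In every case the truthful report is at least as good as any alternative, so it is a dominant strategy.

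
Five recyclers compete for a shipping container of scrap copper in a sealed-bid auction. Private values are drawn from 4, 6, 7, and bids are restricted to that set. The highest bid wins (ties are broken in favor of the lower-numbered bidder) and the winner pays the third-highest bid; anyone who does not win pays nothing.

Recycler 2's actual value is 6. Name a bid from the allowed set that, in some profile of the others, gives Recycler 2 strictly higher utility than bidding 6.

Suppose Recycler 1 bids 4, Recycler 3 bids 4, Recycler 4 bids 4 and Recycler 5 bids 7.
Bid 6: loses, pays 0, utility 0.
Bid 7: wins, pays 4, utility 6 - 4 = 2.
So bidding 7 beats truth here (2 > 0).

7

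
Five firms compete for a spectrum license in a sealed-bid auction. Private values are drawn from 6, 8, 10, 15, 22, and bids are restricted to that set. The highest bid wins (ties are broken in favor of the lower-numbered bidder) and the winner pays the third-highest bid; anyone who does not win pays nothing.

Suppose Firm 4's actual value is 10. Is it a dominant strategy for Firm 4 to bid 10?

No

Consider the case where Firm 1 bids 6, Firm 2 bids 6, Firm 3 bids 6 and Firm 5 bids 15.
Truthful bid 10: loses, pays 0, utility 0.
Bid 15 instead: wins, pays 6, utility 10 - 6 = 4.
Since 4 > 0, bidding 15 is strictly better here, so truthful bidding is not dominant.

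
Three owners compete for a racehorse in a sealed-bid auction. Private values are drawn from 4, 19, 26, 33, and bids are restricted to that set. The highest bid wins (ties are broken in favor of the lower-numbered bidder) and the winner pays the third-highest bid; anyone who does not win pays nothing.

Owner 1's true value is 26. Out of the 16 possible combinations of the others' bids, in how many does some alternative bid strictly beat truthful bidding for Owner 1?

4

Others bid (4, 33): truth gives 0; bid 33 gives 22 > 0. Violating.
Others bid (19, 33): truth gives 0; bid 33 gives 7 > 0. Violating.
Others bid (33, 4): truth gives 0; bid 33 gives 22 > 0. Violating.
Others bid (33, 19): truth gives 0; bid 33 gives 7 > 0. Violating.
Others bid (4, 4): truth gives 22; no alternative beats it.
Others bid (4, 19): truth gives 22; no alternative beats it.
(Checking all 16 profiles: 4 have a profitable deviation, 12 do not.)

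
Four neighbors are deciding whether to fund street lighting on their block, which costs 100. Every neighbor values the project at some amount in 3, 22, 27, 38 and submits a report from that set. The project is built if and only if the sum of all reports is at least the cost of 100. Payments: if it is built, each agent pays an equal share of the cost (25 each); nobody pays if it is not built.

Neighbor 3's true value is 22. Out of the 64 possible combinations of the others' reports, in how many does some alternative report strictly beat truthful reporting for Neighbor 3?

Others report (3, 38, 38): truth gives -3; report 3 gives 0 > -3. Violating.
Others report (22, 22, 38): truth gives -3; report 3 gives 0 > -3. Violating.
Others report (22, 27, 38): truth gives -3; report 3 gives 0 > -3. Violating.
Others report (22, 38, 22): truth gives -3; report 3 gives 0 > -3. Violating.
Others report (3, 3, 3): truth gives 0; no alternative beats it.
Others report (3, 3, 22): truth gives 0; no alternative beats it.
(Checking all 64 profiles: 16 have a profitable deviation, 48 do not.)

16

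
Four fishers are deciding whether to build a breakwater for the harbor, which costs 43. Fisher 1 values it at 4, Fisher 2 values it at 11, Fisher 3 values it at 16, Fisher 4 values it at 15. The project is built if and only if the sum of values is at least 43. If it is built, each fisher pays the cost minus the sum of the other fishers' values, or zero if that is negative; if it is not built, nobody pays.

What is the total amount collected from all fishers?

Total value 46 ≥ cost 43, so it is built.
Fisher 1: others sum to 42; max(0, 43 - 42) = 1.
Fisher 2: others sum to 35; max(0, 43 - 35) = 8.
Fisher 3: others sum to 30; max(0, 43 - 30) = 13.
Fisher 4: others sum to 31; max(0, 43 - 31) = 12.
Total collected = 1 + 8 + 13 + 12 = 34.

34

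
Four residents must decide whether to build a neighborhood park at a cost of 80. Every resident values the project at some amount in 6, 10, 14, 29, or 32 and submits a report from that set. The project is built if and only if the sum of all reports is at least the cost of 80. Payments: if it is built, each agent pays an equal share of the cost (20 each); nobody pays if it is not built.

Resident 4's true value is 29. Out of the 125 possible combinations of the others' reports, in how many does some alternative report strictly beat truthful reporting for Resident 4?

Others report (6, 10, 32): truth gives 0; report 32 gives 9 > 0. Violating.
Others report (6, 14, 29): truth gives 0; report 32 gives 9 > 0. Violating.
Others report (6, 29, 14): truth gives 0; report 32 gives 9 > 0. Violating.
Others report (6, 32, 10): truth gives 0; report 32 gives 9 > 0. Violating.
Others report (6, 6, 6): truth gives 0; no alternative beats it.
Others report (6, 6, 10): truth gives 0; no alternative beats it.
(Checking all 125 profiles: 15 have a profitable deviation, 110 do not.)

15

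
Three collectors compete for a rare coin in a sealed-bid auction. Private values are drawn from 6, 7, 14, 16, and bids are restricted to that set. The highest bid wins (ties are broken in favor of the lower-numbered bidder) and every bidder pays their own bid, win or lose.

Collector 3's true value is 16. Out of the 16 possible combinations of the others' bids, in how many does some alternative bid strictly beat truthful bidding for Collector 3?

11

Others bid (6, 6): truth gives 0; bid 7 gives 9 > 0. Violating.
Others bid (6, 7): truth gives 0; bid 14 gives 2 > 0. Violating.
Others bid (6, 16): truth gives -16; bid 6 gives -6 > -16. Violating.
Others bid (7, 6): truth gives 0; bid 14 gives 2 > 0. Violating.
Others bid (6, 14): truth gives 0; no alternative beats it.
Others bid (7, 14): truth gives 0; no alternative beats it.
(Checking all 16 profiles: 11 have a profitable deviation, 5 do not.)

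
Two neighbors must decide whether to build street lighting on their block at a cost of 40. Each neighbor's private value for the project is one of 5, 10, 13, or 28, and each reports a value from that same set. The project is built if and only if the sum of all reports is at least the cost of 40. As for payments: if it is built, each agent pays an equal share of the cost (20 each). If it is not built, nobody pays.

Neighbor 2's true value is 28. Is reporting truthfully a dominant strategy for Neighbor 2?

Yes

Check each profile of the others' reports and compare truth against every alternative report.
Others report (13): truth gives 8, best alternative gives 0.
Others report (28): truth gives 8, best alternative gives 8.
Others report (5): truth gives 0, best alternative gives 0.
Others report (10): truth gives 0, best alternative gives 0.
In every case the truthful report is at least as good as any alternative, so it is a dominant strategy.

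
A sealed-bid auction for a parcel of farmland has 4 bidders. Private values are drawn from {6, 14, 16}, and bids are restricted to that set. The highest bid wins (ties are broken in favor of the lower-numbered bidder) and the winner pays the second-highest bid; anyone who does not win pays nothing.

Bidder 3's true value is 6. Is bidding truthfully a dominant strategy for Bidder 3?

Yes

Check each profile of the others' bids and compare truth against every alternative bid.
Others bid (6, 6, 14): truth gives 0, best alternative gives -8.
Others bid (6, 6, 6): truth gives 0, best alternative gives 0.
Others bid (6, 6, 16): truth gives 0, best alternative gives 0.
Others bid (6, 14, 6): truth gives 0, best alternative gives 0.
Others bid (6, 14, 14): truth gives 0, best alternative gives 0.
Others bid (6, 14, 16): truth gives 0, best alternative gives 0.
(Remaining 21 profiles checked similarly; truth is weakly best in each.)
In every case the truthful bid is at least as good as any alternative, so it is a dominant strategy.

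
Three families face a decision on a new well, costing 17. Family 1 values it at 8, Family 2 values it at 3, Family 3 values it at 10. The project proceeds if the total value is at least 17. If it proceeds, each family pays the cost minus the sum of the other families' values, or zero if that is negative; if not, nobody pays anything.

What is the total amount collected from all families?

10

Total value 21 ≥ cost 17, so it is built.
Family 1: others sum to 13; max(0, 17 - 13) = 4.
Family 2: others sum to 18; max(0, 17 - 18) = 0.
Family 3: others sum to 11; max(0, 17 - 11) = 6.
Total collected = 4 + 0 + 6 = 10.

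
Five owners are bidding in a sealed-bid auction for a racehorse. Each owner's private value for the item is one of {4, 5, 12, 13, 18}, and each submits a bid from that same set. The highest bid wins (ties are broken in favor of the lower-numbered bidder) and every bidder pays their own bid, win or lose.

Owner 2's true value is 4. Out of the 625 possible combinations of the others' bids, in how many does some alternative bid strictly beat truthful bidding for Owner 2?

Others bid (4, 4, 4, 4): truth gives -4; bid 5 gives -1 > -4. Violating.
Others bid (4, 4, 4, 5): truth gives -4; bid 5 gives -1 > -4. Violating.
Others bid (4, 4, 5, 4): truth gives -4; bid 5 gives -1 > -4. Violating.
Others bid (4, 4, 5, 5): truth gives -4; bid 5 gives -1 > -4. Violating.
Others bid (4, 4, 4, 12): truth gives -4; no alternative beats it.
Others bid (4, 4, 4, 13): truth gives -4; no alternative beats it.
(Checking all 625 profiles: 8 have a profitable deviation, 617 do not.)

8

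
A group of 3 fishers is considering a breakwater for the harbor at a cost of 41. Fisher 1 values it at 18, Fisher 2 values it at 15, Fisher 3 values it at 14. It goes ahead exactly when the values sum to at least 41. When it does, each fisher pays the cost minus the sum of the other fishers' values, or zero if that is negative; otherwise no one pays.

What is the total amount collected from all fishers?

29

Total value 47 ≥ cost 41, so it is built.
Fisher 1: others sum to 29; max(0, 41 - 29) = 12.
Fisher 2: others sum to 32; max(0, 41 - 32) = 9.
Fisher 3: others sum to 33; max(0, 41 - 33) = 8.
Total collected = 12 + 9 + 8 = 29.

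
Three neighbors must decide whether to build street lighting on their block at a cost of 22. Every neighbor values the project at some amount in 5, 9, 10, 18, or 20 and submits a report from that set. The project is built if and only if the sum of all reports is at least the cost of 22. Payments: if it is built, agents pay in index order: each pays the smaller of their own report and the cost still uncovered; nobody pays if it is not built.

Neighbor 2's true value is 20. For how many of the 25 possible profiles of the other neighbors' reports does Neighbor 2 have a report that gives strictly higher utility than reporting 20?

Others report (5, 9): truth gives 3; report 9 gives 11 > 3. Violating.
Others report (5, 10): truth gives 3; report 9 gives 11 > 3. Violating.
Others report (5, 18): truth gives 3; report 5 gives 15 > 3. Violating.
Others report (5, 20): truth gives 3; report 5 gives 15 > 3. Violating.
Others report (5, 5): truth gives 3; no alternative beats it.
Others report (18, 5): truth gives 16; no alternative beats it.
(Checking all 25 profiles: 14 have a profitable deviation, 11 do not.)

14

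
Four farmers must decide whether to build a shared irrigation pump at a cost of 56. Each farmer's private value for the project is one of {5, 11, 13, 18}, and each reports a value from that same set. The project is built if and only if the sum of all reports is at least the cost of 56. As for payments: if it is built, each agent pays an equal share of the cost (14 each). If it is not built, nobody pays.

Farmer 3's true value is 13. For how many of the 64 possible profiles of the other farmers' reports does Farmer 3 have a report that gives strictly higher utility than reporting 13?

9

Others report (11, 18, 18): truth gives -1; report 5 gives 0 > -1. Violating.
Others report (13, 13, 18): truth gives -1; report 5 gives 0 > -1. Violating.
Others report (13, 18, 13): truth gives -1; report 5 gives 0 > -1. Violating.
Others report (13, 18, 18): truth gives -1; report 5 gives 0 > -1. Violating.
Others report (5, 5, 5): truth gives 0; no alternative beats it.
Others report (5, 5, 11): truth gives 0; no alternative beats it.
(Checking all 64 profiles: 9 have a profitable deviation, 55 do not.)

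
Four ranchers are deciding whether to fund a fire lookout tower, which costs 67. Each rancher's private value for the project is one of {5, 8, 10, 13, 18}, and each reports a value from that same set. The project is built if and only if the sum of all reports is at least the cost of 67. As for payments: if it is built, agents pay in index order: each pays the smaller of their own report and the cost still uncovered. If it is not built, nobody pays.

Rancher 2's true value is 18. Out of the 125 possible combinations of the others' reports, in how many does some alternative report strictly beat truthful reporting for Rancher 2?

Others report (18, 18, 18): truth gives 0; report 13 gives 5 > 0. Violating.
Others report (5, 5, 5): truth gives 0; no alternative beats it.
Others report (5, 5, 8): truth gives 0; no alternative beats it.
(Checking all 125 profiles: 1 has a profitable deviation, 124 do not.)

1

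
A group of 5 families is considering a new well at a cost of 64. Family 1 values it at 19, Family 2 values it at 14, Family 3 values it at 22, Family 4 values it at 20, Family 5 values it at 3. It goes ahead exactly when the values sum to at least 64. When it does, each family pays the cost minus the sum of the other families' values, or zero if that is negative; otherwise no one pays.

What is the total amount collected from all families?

Total value 78 ≥ cost 64, so it is built.
Family 1: others sum to 59; max(0, 64 - 59) = 5.
Family 2: others sum to 64; max(0, 64 - 64) = 0.
Family 3: others sum to 56; max(0, 64 - 56) = 8.
Family 4: others sum to 58; max(0, 64 - 58) = 6.
Family 5: others sum to 75; max(0, 64 - 75) = 0.
Total collected = 5 + 0 + 8 + 6 + 0 = 19.

19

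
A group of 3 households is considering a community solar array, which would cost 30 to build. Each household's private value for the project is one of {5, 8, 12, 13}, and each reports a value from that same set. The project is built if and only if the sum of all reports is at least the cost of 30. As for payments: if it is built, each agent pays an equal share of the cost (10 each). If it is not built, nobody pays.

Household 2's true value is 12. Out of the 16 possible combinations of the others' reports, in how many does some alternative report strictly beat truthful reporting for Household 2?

2

Others report (5, 12): truth gives 0; report 13 gives 2 > 0. Violating.
Others report (12, 5): truth gives 0; report 13 gives 2 > 0. Violating.
Others report (5, 5): truth gives 0; no alternative beats it.
Others report (5, 8): truth gives 0; no alternative beats it.
(Checking all 16 profiles: 2 have a profitable deviation, 14 do not.)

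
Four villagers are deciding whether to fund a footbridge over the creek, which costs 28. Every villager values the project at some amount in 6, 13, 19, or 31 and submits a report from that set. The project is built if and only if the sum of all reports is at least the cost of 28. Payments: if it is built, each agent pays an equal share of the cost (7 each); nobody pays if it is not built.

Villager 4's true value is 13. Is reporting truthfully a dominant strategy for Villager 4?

Check each profile of the others' reports and compare truth against every alternative report.
Others report (6, 6, 6): truth gives 6, best alternative gives 6.
Others report (6, 6, 13): truth gives 6, best alternative gives 6.
Others report (6, 6, 19): truth gives 6, best alternative gives 6.
Others report (6, 6, 31): truth gives 6, best alternative gives 6.
Others report (6, 13, 6): truth gives 6, best alternative gives 6.
Others report (6, 13, 13): truth gives 6, best alternative gives 6.
(Remaining 58 profiles checked similarly; truth is weakly best in each.)
In every case the truthful report is at least as good as any alternative, so it is a dominant strategy.

Yes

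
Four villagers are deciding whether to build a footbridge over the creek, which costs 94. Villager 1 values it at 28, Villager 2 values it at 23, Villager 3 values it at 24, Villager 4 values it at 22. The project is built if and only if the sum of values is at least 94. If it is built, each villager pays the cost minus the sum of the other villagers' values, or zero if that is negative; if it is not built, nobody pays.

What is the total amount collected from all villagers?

85

Total value 97 ≥ cost 94, so it is built.
Villager 1: others sum to 69; max(0, 94 - 69) = 25.
Villager 2: others sum to 74; max(0, 94 - 74) = 20.
Villager 3: others sum to 73; max(0, 94 - 73) = 21.
Villager 4: others sum to 75; max(0, 94 - 75) = 19.
Total collected = 25 + 20 + 21 + 19 = 85.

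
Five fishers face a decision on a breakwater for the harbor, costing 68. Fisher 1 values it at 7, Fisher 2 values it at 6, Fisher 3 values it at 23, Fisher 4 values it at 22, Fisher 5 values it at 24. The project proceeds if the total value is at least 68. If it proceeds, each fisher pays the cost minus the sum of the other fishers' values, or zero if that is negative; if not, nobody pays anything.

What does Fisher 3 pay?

9

Total value 82 ≥ cost 68, so the project is built.
The other fishers' values sum to 59.
Cost minus that sum is 68 - 59 = 9.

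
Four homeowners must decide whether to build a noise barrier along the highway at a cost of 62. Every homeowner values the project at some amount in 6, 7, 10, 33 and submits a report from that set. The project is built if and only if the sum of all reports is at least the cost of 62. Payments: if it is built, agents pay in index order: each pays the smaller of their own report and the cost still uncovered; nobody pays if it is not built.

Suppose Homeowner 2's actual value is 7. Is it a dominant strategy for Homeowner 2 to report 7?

No

Consider the case where Homeowner 1 reports 6, Homeowner 3 reports 33 and Homeowner 4 reports 33.
Truthful report 7: project built, pays 7, utility 7 - 7 = 0.
Report 6 instead: project built, pays 6, utility 7 - 6 = 1.
Since 1 > 0, reporting 6 is strictly better here, so truthful reporting is not dominant.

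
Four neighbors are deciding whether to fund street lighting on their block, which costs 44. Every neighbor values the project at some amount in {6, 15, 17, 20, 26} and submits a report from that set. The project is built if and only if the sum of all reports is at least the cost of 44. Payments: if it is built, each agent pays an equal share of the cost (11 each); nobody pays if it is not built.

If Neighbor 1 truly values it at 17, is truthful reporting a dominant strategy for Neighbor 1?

No

Consider the case where Neighbor 2 reports 6, Neighbor 3 reports 6 and Neighbor 4 reports 6.
Truthful report 17: project not built, utility 0.
Report 26 instead: project built, pays 11, utility 17 - 11 = 6.
Since 6 > 0, reporting 26 is strictly better here, so truthful reporting is not dominant.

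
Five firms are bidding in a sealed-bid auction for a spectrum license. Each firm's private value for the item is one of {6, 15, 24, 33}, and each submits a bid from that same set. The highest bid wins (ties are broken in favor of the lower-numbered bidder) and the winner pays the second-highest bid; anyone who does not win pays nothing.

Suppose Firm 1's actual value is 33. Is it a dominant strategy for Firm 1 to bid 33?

Check each profile of the others' bids and compare truth against every alternative bid.
Others bid (6, 6, 6, 6): truth gives 27, best alternative gives 27.
Others bid (6, 6, 6, 15): truth gives 18, best alternative gives 18.
Others bid (6, 6, 15, 6): truth gives 18, best alternative gives 18.
Others bid (6, 6, 15, 15): truth gives 18, best alternative gives 18.
Others bid (6, 15, 6, 6): truth gives 18, best alternative gives 18.
Others bid (6, 15, 6, 15): truth gives 18, best alternative gives 18.
(Remaining 250 profiles checked similarly; truth is weakly best in each.)
In every case the truthful bid is at least as good as any alternative, so it is a dominant strategy.

Yes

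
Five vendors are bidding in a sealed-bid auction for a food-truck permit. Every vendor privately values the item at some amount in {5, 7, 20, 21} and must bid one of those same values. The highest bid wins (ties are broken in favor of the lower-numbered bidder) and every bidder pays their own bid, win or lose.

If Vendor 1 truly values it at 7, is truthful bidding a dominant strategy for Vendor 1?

No

Consider the case where Vendor 2 bids 5, Vendor 3 bids 5, Vendor 4 bids 5 and Vendor 5 bids 5.
Truthful bid 7: wins, pays 7, utility 7 - 7 = 0.
Bid 5 instead: wins, pays 5, utility 7 - 5 = 2.
Since 2 > 0, bidding 5 is strictly better here, so truthful bidding is not dominant.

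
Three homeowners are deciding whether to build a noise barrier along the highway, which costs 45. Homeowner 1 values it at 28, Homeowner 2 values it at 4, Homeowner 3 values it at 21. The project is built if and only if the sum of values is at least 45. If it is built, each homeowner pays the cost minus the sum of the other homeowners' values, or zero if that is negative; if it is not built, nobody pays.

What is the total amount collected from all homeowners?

33

Total value 53 ≥ cost 45, so it is built.
Homeowner 1: others sum to 25; max(0, 45 - 25) = 20.
Homeowner 2: others sum to 49; max(0, 45 - 49) = 0.
Homeowner 3: others sum to 32; max(0, 45 - 32) = 13.
Total collected = 20 + 0 + 13 = 33.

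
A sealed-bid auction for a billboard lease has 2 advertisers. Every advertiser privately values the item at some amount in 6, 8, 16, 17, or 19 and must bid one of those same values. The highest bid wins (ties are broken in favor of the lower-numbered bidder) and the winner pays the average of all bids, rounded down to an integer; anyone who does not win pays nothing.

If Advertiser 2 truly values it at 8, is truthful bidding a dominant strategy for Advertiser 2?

Yes

Check each profile of the others' bids and compare truth against every alternative bid.
Others bid (6): truth gives 1, best alternative gives 0.
Others bid (8): truth gives 0, best alternative gives 0.
Others bid (16): truth gives 0, best alternative gives 0.
Others bid (17): truth gives 0, best alternative gives 0.
Others bid (19): truth gives 0, best alternative gives 0.
In every case the truthful bid is at least as good as any alternative, so it is a dominant strategy.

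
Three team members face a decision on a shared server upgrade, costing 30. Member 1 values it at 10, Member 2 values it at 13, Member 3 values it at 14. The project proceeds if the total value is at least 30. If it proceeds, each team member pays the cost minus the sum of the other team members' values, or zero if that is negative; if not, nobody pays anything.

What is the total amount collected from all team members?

16

Total value 37 ≥ cost 30, so it is built.
Member 1: others sum to 27; max(0, 30 - 27) = 3.
Member 2: others sum to 24; max(0, 30 - 24) = 6.
Member 3: others sum to 23; max(0, 30 - 23) = 7.
Total collected = 3 + 6 + 7 = 16.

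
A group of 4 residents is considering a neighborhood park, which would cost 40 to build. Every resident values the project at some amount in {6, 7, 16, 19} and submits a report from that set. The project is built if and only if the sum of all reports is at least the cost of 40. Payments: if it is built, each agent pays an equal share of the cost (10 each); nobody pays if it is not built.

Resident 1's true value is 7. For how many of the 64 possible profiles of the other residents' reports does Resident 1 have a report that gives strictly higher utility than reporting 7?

Others report (7, 7, 19): truth gives -3; report 6 gives 0 > -3. Violating.
Others report (7, 19, 7): truth gives -3; report 6 gives 0 > -3. Violating.
Others report (19, 7, 7): truth gives -3; report 6 gives 0 > -3. Violating.
Others report (6, 6, 6): truth gives 0; no alternative beats it.
Others report (6, 6, 7): truth gives 0; no alternative beats it.
(Checking all 64 profiles: 3 have a profitable deviation, 61 do not.)

3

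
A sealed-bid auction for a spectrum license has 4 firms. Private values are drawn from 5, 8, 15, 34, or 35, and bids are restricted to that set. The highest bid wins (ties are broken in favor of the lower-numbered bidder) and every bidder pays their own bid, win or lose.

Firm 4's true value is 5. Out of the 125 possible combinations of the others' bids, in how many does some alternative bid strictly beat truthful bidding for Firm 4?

1

Others bid (5, 5, 5): truth gives -5; bid 8 gives -3 > -5. Violating.
Others bid (5, 5, 8): truth gives -5; no alternative beats it.
Others bid (5, 5, 15): truth gives -5; no alternative beats it.
(Checking all 125 profiles: 1 has a profitable deviation, 124 do not.)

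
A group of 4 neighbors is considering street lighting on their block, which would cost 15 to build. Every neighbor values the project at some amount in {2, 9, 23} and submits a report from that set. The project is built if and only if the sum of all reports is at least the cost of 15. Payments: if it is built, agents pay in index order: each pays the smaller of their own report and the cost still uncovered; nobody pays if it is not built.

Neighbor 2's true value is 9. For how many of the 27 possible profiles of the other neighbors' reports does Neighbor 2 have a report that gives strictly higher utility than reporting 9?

17

Others report (2, 2, 9): truth gives 0; report 2 gives 7 > 0. Violating.
Others report (2, 2, 23): truth gives 0; report 2 gives 7 > 0. Violating.
Others report (2, 9, 2): truth gives 0; report 2 gives 7 > 0. Violating.
Others report (2, 9, 9): truth gives 0; report 2 gives 7 > 0. Violating.
Others report (2, 2, 2): truth gives 0; no alternative beats it.
Others report (23, 2, 2): truth gives 9; no alternative beats it.
(Checking all 27 profiles: 17 have a profitable deviation, 10 do not.)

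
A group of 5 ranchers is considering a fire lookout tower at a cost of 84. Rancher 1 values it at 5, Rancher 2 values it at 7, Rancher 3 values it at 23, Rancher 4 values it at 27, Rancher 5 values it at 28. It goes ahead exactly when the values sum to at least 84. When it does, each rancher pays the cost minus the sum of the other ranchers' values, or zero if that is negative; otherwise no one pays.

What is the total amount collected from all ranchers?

61

Total value 90 ≥ cost 84, so it is built.
Rancher 1: others sum to 85; max(0, 84 - 85) = 0.
Rancher 2: others sum to 83; max(0, 84 - 83) = 1.
Rancher 3: others sum to 67; max(0, 84 - 67) = 17.
Rancher 4: others sum to 63; max(0, 84 - 63) = 21.
Rancher 5: others sum to 62; max(0, 84 - 62) = 22.
Total collected = 0 + 1 + 17 + 21 + 22 = 61.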